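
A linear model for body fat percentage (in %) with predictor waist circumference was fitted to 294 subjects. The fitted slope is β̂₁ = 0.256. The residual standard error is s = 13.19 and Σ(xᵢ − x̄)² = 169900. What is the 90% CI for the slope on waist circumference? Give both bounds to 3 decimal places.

SE(β̂₁) = s/√Sₓₓ = 13.19/√169900 = 0.0319999.
df = n − 2 = 292.
t* = t_{0.05, 292} = 1.650089.
Margin = t* × SE = 1.650089 × 0.0319999 = 0.05280.
CI: 0.256 ± 0.05280 → (0.203, 0.309).
With 90% confidence, each one-unit increase in waist circumference is associated with a change of between 0.203 and 0.309 % in body fat percentage.

(0.203, 0.309)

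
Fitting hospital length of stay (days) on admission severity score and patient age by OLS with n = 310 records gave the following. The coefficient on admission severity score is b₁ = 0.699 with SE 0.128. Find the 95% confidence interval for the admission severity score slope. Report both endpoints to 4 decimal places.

df = n − k − 1 = 310 − 2 − 1 = 307.
t* = t_{0.025, 307} = 1.967721.
Margin = t* × SE = 1.967721 × 0.128 = 0.251868.
CI: 0.699 ± 0.251868 → (0.4471, 0.9509).
With 95% confidence, each one-unit increase in admission severity score is associated with a change of between 0.4471 and 0.9509 days in hospital length of stay, holding the other predictors fixed.

(0.4471, 0.9509)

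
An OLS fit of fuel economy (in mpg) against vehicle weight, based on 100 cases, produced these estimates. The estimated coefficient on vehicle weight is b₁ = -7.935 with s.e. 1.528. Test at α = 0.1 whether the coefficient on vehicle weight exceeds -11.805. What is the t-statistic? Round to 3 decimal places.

H₀: β₁ = -11.805 vs H₁: β₁ > -11.805.
t = (b₁ − β₁⁰)/SE = (-7.935 − (-11.805)) / 1.528 = 2.533.
df = n − 2 = 100 − 2 = 98.
One-sided p ≈ 0.0065, which is < 0.1, so reject H₀.
There is evidence that the true slope on vehicle weight exceeds -11.805 mpg per unit.

t = 2.533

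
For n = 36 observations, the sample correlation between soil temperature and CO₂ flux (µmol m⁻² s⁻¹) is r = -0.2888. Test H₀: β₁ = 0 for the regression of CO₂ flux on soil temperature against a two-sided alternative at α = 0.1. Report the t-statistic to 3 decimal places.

t = -1.759

t = r·√(n − 2)/√(1 − r²) = -0.2888·√34/√0.916595 = -1.759.
df = n − 2 = 34.
Two-sided p ≈ 0.0876, which is < 0.1, so reject H₀.
There is evidence of a linear association between soil temperature and CO₂ flux.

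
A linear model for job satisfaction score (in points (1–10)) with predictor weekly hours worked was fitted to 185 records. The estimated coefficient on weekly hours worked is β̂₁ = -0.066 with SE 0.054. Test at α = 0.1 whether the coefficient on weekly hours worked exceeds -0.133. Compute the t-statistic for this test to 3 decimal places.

t = 1.241

H₀: β₁ = -0.133 vs H₁: β₁ > -0.133.
t = (β̂₁ − β₁⁰)/SE = (-0.066 − (-0.133)) / 0.054 = 1.241.
df = n − 2 = 185 − 2 = 183.
One-sided p ≈ 0.1081, which is ≥ 0.1, so fail to reject H₀.
The data do not give significant evidence that the true slope on weekly hours worked exceeds -0.133 points (1–10) per unit.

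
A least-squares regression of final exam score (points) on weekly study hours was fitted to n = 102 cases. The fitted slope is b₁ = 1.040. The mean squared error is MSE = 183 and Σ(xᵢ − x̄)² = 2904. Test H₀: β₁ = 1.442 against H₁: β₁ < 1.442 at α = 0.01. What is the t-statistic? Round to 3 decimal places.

SE(b₁) = √(MSE/Sₓₓ) = √(183/2904) = 0.251031.
t = (1.040 − 1.442) / 0.251031 = -1.601.
df = n − 2 = 100.
One-sided p ≈ 0.0562, which is ≥ 0.01, so fail to reject H₀.
The data do not give significant evidence that the true slope on weekly study hours is below 1.442 points per unit.

t = -1.601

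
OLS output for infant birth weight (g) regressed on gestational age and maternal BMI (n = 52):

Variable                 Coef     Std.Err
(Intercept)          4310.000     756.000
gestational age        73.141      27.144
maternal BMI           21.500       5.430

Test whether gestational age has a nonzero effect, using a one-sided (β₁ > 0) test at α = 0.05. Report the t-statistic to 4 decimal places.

t = 2.6946

Read off: b = 73.141, SE = 27.144 for gestational age.
H₀: β₁ = 0 vs H₁: β₁ > 0.
t = 73.141 / 27.144 = 2.6946.
df = n − k − 1 = 52 − 2 − 1 = 49.
One-sided p ≈ 0.0048, which is < 0.05, so reject H₀.
There is evidence that the true slope on gestational age is positive, holding the other predictors fixed.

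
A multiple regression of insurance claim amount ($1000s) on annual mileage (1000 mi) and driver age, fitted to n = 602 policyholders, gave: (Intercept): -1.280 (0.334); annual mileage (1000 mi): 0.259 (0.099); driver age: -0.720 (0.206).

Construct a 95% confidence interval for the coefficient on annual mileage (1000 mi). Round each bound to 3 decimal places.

(0.065, 0.453)

Read off: b = 0.259, SE = 0.099 for annual mileage (1000 mi).
df = n − k − 1 = 602 − 2 − 1 = 599.
t* = t_{0.025, 599} = 1.963932.
Margin = t* × SE = 1.963932 × 0.099 = 0.19443.
CI: 0.259 ± 0.19443 → (0.065, 0.453).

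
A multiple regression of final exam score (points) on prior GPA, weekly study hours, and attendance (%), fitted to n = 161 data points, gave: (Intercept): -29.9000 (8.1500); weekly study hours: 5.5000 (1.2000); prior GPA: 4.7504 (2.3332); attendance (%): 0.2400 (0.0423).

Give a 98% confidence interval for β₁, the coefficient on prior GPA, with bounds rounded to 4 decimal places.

Read off: b = 4.7504, SE = 2.3332 for prior GPA.
df = n − k − 1 = 161 − 3 − 1 = 157.
t* = t_{0.01, 157} = 2.350334.
Margin = t* × SE = 2.350334 × 2.3332 = 5.483799.
CI: 4.7504 ± 5.483799 → (-0.7334, 10.2342).

(-0.7334, 10.2342)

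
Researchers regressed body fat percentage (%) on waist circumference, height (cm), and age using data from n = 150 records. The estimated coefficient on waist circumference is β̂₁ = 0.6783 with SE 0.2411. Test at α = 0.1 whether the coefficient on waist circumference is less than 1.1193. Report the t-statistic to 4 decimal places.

H₀: β₁ = 1.1193 vs H₁: β₁ < 1.1193.
t = (β̂₁ − β₁⁰)/SE = (0.6783 − 1.1193) / 0.2411 = -1.8291.
df = n − k − 1 = 150 − 3 − 1 = 146.
One-sided p ≈ 0.0347, which is < 0.1, so reject H₀.
There is evidence that the true slope on waist circumference is below 1.1193 % per unit, holding the other predictors fixed.

t = -1.8291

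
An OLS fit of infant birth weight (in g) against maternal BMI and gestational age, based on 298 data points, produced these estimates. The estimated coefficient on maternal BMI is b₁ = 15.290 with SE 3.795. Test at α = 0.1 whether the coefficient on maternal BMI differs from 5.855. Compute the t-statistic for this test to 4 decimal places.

H₀: β₁ = 5.855 vs H₁: β₁ ≠ 5.855.
t = (b₁ − β₁⁰)/SE = (15.290 − 5.855) / 3.795 = 2.4862.
df = n − k − 1 = 298 − 2 − 1 = 295.
Two-sided p ≈ 0.0135, which is < 0.1, so reject H₀.
There is evidence that the true slope on maternal BMI differs from 5.855 g per unit, holding the other predictors fixed.

t = 2.4862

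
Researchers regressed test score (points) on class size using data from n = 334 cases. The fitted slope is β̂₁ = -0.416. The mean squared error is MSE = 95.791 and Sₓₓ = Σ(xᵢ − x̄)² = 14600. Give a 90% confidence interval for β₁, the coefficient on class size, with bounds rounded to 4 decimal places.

(-0.5496, -0.2824)

SE(β̂₁) = √(MSE/Sₓₓ) = √(95.791/14600) = 0.0810002.
df = n − 2 = 332.
t* = t_{0.05, 332} = 1.649456.
Margin = t* × SE = 1.649456 × 0.0810002 = 0.133606.
CI: -0.416 ± 0.133606 → (-0.5496, -0.2824).
With 90% confidence, each one-unit increase in class size is associated with a change of between -0.5496 and -0.2824 points in test score.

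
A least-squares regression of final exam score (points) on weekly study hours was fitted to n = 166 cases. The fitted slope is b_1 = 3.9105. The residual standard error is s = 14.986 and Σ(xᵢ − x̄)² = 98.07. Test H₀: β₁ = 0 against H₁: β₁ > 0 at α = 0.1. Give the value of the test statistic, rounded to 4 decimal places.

t = 2.5841

SE(b_1) = s/√Sₓₓ = 14.986/√98.07 = 1.51327.
t = 3.9105 / 1.51327 = 2.5841.
df = n − 2 = 164.
One-sided p ≈ 0.0053, which is < 0.1, so reject H₀.
There is evidence that the true slope on weekly study hours is positive.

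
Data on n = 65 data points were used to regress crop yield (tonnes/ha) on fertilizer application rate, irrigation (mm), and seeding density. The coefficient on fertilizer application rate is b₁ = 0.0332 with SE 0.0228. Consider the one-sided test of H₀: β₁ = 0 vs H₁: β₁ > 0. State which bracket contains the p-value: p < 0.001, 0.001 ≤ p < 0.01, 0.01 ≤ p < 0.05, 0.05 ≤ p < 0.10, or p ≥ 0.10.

0.05 ≤ p < 0.10

t = 0.0332 / 0.0228 = 1.456.
df = n − k − 1 = 65 − 3 − 1 = 61.
One-sided p = P(T_{61} > t) ≈ 0.0752.
So 0.05 ≤ p < 0.10.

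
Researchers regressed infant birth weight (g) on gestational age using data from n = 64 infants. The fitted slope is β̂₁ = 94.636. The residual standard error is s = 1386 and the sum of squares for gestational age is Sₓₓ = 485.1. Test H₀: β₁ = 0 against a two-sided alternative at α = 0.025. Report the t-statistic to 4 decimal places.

t = 1.5039

SE(β̂₁) = s/√Sₓₓ = 1386/√485.1 = 62.9285.
t = 94.636 / 62.9285 = 1.5039.
df = n − 2 = 62.
Two-sided p ≈ 0.1377, which is ≥ 0.025, so fail to reject H₀.
The data do not give significant evidence of an association between gestational age and infant birth weight.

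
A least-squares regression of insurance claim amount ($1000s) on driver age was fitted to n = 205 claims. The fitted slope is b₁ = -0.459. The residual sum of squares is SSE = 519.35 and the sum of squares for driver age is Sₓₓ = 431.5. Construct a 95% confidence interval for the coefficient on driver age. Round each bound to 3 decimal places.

MSE = SSE/(n − 2) = 519.35/203 = 2.55837.
SE(b₁) = √(MSE/Sₓₓ) = √(2.55837/431.5) = 0.0770002.
df = n − 2 = 203.
t* = t_{0.025, 203} = 1.971719.
Margin = t* × SE = 1.971719 × 0.0770002 = 0.15182.
CI: -0.459 ± 0.15182 → (-0.611, -0.307).
With 95% confidence, each one-unit increase in driver age is associated with a change of between -0.611 and -0.307 $1000s in insurance claim amount.

(-0.611, -0.307)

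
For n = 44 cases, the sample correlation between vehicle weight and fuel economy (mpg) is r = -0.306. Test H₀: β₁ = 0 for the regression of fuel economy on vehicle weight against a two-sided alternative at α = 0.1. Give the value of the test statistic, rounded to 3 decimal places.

t = r·√(n − 2)/√(1 − r²) = -0.306·√42/√0.906364 = -2.083.
df = n − 2 = 42.
Two-sided p ≈ 0.0434, which is < 0.1, so reject H₀.
There is evidence of a linear association between vehicle weight and fuel economy.

t = -2.083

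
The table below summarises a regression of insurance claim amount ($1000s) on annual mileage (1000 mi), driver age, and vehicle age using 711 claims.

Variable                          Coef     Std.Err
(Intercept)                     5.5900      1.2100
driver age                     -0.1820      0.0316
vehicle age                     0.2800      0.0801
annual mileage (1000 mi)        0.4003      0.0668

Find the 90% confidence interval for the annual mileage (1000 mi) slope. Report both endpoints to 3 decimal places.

Read off: b = 0.4003, SE = 0.0668 for annual mileage (1000 mi).
df = n − k − 1 = 711 − 3 − 1 = 707.
t* = t_{0.05, 707} = 1.647012.
Margin = t* × SE = 1.647012 × 0.0668 = 0.11002.
CI: 0.4003 ± 0.11002 → (0.290, 0.510).

(0.290, 0.510)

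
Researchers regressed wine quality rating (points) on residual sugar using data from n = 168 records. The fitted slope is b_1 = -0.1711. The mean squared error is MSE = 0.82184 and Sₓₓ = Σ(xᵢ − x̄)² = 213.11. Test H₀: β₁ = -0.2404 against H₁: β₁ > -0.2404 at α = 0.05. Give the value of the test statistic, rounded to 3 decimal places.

SE(b_1) = √(MSE/Sₓₓ) = √(0.82184/213.11) = 0.0621.
t = (-0.1711 − (-0.2404)) / 0.0621 = 1.116.
df = n − 2 = 166.
One-sided p ≈ 0.1330, which is ≥ 0.05, so fail to reject H₀.
The data do not give significant evidence that the true slope on residual sugar exceeds -0.2404 points per unit.

t = 1.116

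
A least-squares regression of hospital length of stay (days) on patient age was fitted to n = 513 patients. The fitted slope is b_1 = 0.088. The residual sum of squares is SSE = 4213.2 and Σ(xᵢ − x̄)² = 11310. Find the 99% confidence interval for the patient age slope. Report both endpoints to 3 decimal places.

(0.018, 0.158)

MSE = SSE/(n − 2) = 4213.2/511 = 8.24501.
SE(b_1) = √(MSE/Sₓₓ) = √(8.24501/11310) = 0.027.
df = n − 2 = 511.
t* = t_{0.005, 511} = 2.585485.
Margin = t* × SE = 2.585485 × 0.027 = 0.06981.
CI: 0.088 ± 0.06981 → (0.018, 0.158).
With 99% confidence, each one-unit increase in patient age is associated with a change of between 0.018 and 0.158 days in hospital length of stay.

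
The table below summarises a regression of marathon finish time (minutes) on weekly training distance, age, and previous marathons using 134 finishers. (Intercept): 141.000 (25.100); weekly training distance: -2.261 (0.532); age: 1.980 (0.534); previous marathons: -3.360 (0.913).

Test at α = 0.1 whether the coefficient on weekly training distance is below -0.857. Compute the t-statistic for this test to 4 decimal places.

t = -2.6391

Read off: b = -2.261, SE = 0.532 for weekly training distance.
H₀: β₁ = -0.857 vs H₁: β₁ < -0.857.
t = (-2.261 − (-0.857)) / 0.532 = -2.6391.
df = n − k − 1 = 134 − 3 − 1 = 130.
One-sided p ≈ 0.0047, which is < 0.1, so reject H₀.
There is evidence that the true slope on weekly training distance is below -0.857 minutes per unit, holding the other predictors fixed.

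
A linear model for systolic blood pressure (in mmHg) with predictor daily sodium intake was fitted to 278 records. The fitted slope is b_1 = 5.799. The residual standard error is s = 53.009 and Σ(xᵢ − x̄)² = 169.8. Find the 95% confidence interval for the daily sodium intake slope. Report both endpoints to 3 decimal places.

(-2.209, 13.807)

SE(b_1) = s/√Sₓₓ = 53.009/√169.8 = 4.068.
df = n − 2 = 276.
t* = t_{0.025, 276} = 1.968596.
Margin = t* × SE = 1.968596 × 4.068 = 8.00825.
CI: 5.799 ± 8.00825 → (-2.209, 13.807).
With 95% confidence, each one-unit increase in daily sodium intake is associated with a change of between -2.209 and 13.807 mmHg in systolic blood pressure.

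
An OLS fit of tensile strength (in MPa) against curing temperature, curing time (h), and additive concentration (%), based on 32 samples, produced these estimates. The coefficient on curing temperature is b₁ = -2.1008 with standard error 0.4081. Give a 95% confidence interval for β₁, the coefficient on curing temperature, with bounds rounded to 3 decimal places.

(-2.937, -1.265)

df = n − k − 1 = 32 − 3 − 1 = 28.
t* = t_{0.025, 28} = 2.048407.
Margin = t* × SE = 2.048407 × 0.4081 = 0.83595.
CI: -2.1008 ± 0.83595 → (-2.937, -1.265).
With 95% confidence, each one-unit increase in curing temperature is associated with a change of between -2.937 and -1.265 MPa in tensile strength, holding the other predictors fixed.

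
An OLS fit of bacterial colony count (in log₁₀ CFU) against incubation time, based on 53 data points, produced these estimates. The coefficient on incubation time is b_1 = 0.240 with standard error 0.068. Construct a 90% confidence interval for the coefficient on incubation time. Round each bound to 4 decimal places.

(0.1261, 0.3539)

df = n − 2 = 53 − 2 = 51.
t* = t_{0.05, 51} = 1.675285.
Margin = t* × SE = 1.675285 × 0.068 = 0.113919.
CI: 0.240 ± 0.113919 → (0.1261, 0.3539).
With 90% confidence, each one-unit increase in incubation time is associated with a change of between 0.1261 and 0.3539 log₁₀ CFU in bacterial colony count.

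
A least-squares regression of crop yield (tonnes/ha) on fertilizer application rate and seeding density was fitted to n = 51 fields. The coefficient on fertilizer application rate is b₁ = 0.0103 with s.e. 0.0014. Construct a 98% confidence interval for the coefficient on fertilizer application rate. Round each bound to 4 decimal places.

(0.0069, 0.0137)

df = n − k − 1 = 51 − 2 − 1 = 48.
t* = t_{0.01, 48} = 2.406581.
Margin = t* × SE = 2.406581 × 0.0014 = 0.003369.
CI: 0.0103 ± 0.003369 → (0.0069, 0.0137).
With 98% confidence, each one-unit increase in fertilizer application rate is associated with a change of between 0.0069 and 0.0137 tonnes/ha in crop yield, holding the other predictors fixed.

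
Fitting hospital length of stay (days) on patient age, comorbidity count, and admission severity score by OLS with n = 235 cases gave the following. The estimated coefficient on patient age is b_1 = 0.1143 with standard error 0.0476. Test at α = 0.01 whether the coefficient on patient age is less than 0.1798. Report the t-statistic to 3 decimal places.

H₀: β₁ = 0.1798 vs H₁: β₁ < 0.1798.
t = (b_1 − β₁⁰)/SE = (0.1143 − 0.1798) / 0.0476 = -1.376.
df = n − k − 1 = 235 − 3 − 1 = 231.
One-sided p ≈ 0.0851, which is ≥ 0.01, so fail to reject H₀.
The data do not give significant evidence that the true slope on patient age is below 0.1798 days per unit, holding the other predictors fixed.

t = -1.376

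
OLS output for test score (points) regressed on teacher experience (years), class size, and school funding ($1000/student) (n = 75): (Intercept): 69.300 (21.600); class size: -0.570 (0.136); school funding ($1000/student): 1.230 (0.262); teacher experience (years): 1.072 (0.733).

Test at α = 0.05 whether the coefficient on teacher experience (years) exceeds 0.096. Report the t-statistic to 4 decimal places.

t = 1.3315

Read off: b = 1.072, SE = 0.733 for teacher experience (years).
H₀: β₁ = 0.096 vs H₁: β₁ > 0.096.
t = (1.072 − 0.096) / 0.733 = 1.3315.
df = n − k − 1 = 75 − 3 − 1 = 71.
One-sided p ≈ 0.0936, which is ≥ 0.05, so fail to reject H₀.
The data do not give significant evidence that the true slope on teacher experience (years) exceeds 0.096 points per unit, holding the other predictors fixed.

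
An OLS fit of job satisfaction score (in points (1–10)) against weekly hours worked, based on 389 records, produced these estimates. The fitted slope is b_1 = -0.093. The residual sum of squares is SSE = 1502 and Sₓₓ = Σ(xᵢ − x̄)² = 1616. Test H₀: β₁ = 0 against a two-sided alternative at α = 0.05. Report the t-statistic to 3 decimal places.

t = -1.898

MSE = SSE/(n − 2) = 1502/387 = 3.88114.
SE(b_1) = √(MSE/Sₓₓ) = √(3.88114/1616) = 0.0490071.
t = -0.093 / 0.0490071 = -1.898.
df = n − 2 = 387.
Two-sided p ≈ 0.0585, which is ≥ 0.05, so fail to reject H₀.
The data do not give significant evidence of an association between weekly hours worked and job satisfaction score.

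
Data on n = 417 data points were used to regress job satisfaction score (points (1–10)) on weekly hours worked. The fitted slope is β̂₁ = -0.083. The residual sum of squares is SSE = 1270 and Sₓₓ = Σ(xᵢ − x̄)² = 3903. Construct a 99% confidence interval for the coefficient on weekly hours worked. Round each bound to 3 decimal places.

(-0.155, -0.011)

MSE = SSE/(n − 2) = 1270/415 = 3.06024.
SE(β̂₁) = √(MSE/Sₓₓ) = √(3.06024/3903) = 0.0280013.
df = n − 2 = 415.
t* = t_{0.005, 415} = 2.587728.
Margin = t* × SE = 2.587728 × 0.0280013 = 0.07246.
CI: -0.083 ± 0.07246 → (-0.155, -0.011).
With 99% confidence, each one-unit increase in weekly hours worked is associated with a change of between -0.155 and -0.011 points (1–10) in job satisfaction score.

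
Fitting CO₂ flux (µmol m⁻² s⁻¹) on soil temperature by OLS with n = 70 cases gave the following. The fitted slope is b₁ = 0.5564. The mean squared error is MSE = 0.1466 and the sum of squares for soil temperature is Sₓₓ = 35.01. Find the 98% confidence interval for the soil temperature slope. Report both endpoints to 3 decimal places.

(0.402, 0.711)

SE(b₁) = √(MSE/Sₓₓ) = √(0.1466/35.01) = 0.0647099.
df = n − 2 = 68.
t* = t_{0.01, 68} = 2.382446.
Margin = t* × SE = 2.382446 × 0.0647099 = 0.15417.
CI: 0.5564 ± 0.15417 → (0.402, 0.711).
With 98% confidence, each one-unit increase in soil temperature is associated with a change of between 0.402 and 0.711 µmol m⁻² s⁻¹ in CO₂ flux.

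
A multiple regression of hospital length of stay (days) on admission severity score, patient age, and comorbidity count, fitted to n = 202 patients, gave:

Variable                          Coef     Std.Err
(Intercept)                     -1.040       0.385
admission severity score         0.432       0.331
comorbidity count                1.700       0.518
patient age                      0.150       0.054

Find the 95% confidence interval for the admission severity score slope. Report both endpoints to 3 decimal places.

(-0.221, 1.085)

Read off: b = 0.432, SE = 0.331 for admission severity score.
df = n − k − 1 = 202 − 3 − 1 = 198.
t* = t_{0.025, 198} = 1.972017.
Margin = t* × SE = 1.972017 × 0.331 = 0.65274.
CI: 0.432 ± 0.65274 → (-0.221, 1.085).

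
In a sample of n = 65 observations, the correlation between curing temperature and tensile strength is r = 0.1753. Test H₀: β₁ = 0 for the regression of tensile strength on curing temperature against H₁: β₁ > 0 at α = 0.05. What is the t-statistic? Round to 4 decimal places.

t = 1.4133

t = r·√(n − 2)/√(1 − r²) = 0.1753·√63/√0.96927 = 1.4133.
df = n − 2 = 63.
One-sided p ≈ 0.0812, which is ≥ 0.05, so fail to reject H₀.
The data do not give significant evidence of a linear association between curing temperature and tensile strength.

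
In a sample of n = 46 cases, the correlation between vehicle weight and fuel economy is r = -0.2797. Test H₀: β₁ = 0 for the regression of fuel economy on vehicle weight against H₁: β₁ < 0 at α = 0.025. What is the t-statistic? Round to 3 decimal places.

t = r·√(n − 2)/√(1 − r²) = -0.2797·√44/√0.921768 = -1.932.
df = n − 2 = 44.
One-sided p ≈ 0.0299, which is ≥ 0.025, so fail to reject H₀.
The data do not give significant evidence of a linear association between vehicle weight and fuel economy.

t = -1.932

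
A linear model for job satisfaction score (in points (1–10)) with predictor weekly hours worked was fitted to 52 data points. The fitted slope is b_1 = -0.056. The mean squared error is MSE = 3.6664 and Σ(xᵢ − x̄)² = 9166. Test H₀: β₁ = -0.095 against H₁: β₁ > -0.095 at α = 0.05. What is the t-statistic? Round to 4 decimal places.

SE(b_1) = √(MSE/Sₓₓ) = √(3.6664/9166) = 0.02.
t = (-0.056 − (-0.095)) / 0.02 = 1.9500.
df = n − 2 = 50.
One-sided p ≈ 0.0284, which is < 0.05, so reject H₀.
There is evidence that the true slope on weekly hours worked exceeds -0.095 points (1–10) per unit.

t = 1.9500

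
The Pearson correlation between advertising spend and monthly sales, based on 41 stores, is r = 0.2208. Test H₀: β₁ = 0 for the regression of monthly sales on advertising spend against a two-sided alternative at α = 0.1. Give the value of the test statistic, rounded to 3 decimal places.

t = r·√(n − 2)/√(1 − r²) = 0.2208·√39/√0.951247 = 1.414.
df = n − 2 = 39.
Two-sided p ≈ 0.1654, which is ≥ 0.1, so fail to reject H₀.
The data do not give significant evidence of a linear association between advertising spend and monthly sales.

t = 1.414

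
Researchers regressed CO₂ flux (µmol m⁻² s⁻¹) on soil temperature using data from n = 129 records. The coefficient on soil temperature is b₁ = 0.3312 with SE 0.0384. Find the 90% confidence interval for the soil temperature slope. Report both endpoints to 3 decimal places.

(0.268, 0.395)

df = n − 2 = 129 − 2 = 127.
t* = t_{0.05, 127} = 1.65694.
Margin = t* × SE = 1.65694 × 0.0384 = 0.06363.
CI: 0.3312 ± 0.06363 → (0.268, 0.395).
With 90% confidence, each one-unit increase in soil temperature is associated with a change of between 0.268 and 0.395 µmol m⁻² s⁻¹ in CO₂ flux.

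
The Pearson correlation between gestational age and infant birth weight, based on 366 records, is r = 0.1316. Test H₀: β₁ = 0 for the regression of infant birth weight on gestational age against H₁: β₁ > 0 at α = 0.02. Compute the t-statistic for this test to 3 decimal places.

t = r·√(n − 2)/√(1 − r²) = 0.1316·√364/√0.982681 = 2.533.
df = n − 2 = 364.
One-sided p ≈ 0.0059, which is < 0.02, so reject H₀.
There is evidence of a linear association between gestational age and infant birth weight.

t = 2.533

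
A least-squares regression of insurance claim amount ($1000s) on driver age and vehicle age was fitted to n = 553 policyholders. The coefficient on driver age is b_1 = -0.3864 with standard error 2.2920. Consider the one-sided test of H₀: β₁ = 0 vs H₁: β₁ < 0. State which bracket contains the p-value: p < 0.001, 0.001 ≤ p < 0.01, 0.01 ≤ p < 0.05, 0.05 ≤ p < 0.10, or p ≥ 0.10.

t = -0.3864 / 2.2920 = -0.169.
df = n − k − 1 = 553 − 2 − 1 = 550.
One-sided p = P(T_{550} < t) ≈ 0.4331.
So p ≥ 0.10.

p ≥ 0.10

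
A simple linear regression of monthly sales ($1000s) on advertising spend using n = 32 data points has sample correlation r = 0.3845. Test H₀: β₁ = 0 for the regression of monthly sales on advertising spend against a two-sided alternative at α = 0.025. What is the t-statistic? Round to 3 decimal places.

t = 2.281

t = r·√(n − 2)/√(1 − r²) = 0.3845·√30/√0.85216 = 2.281.
df = n − 2 = 30.
Two-sided p ≈ 0.0298, which is ≥ 0.025, so fail to reject H₀.
The data do not give significant evidence of a linear association between advertising spend and monthly sales.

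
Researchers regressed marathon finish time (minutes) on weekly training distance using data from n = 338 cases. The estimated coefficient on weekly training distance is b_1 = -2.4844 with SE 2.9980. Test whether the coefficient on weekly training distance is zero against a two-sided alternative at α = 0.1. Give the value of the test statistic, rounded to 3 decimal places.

H₀: β₁ = 0 vs H₁: β₁ ≠ 0.
t = (b_1 − β₁⁰)/SE = -2.4844 / 2.9980 = -0.829.
df = n − 2 = 338 − 2 = 336.
Two-sided p ≈ 0.4079, which is ≥ 0.1, so fail to reject H₀.
The data do not give significant evidence of an association between weekly training distance and marathon finish time.

t = -0.829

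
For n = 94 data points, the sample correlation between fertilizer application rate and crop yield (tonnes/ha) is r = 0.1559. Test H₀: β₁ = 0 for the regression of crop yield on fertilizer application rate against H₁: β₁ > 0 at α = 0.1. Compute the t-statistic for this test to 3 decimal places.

t = 1.514

t = r·√(n − 2)/√(1 − r²) = 0.1559·√92/√0.975695 = 1.514.
df = n − 2 = 92.
One-sided p ≈ 0.0667, which is < 0.1, so reject H₀.
There is evidence of a linear association between fertilizer application rate and crop yield.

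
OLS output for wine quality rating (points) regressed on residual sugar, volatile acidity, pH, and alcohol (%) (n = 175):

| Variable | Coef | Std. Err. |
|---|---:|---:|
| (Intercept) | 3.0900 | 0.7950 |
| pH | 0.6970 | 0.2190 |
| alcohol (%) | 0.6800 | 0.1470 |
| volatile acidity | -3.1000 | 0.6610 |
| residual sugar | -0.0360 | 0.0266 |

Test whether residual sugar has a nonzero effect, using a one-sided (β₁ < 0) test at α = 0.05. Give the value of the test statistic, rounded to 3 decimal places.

Read off: b = -0.0360, SE = 0.0266 for residual sugar.
H₀: β₁ = 0 vs H₁: β₁ < 0.
t = -0.0360 / 0.0266 = -1.353.
df = n − k − 1 = 175 − 4 − 1 = 170.
One-sided p ≈ 0.0889, which is ≥ 0.05, so fail to reject H₀.
The data do not give significant evidence that the true slope on residual sugar is negative, holding the other predictors fixed.

t = -1.353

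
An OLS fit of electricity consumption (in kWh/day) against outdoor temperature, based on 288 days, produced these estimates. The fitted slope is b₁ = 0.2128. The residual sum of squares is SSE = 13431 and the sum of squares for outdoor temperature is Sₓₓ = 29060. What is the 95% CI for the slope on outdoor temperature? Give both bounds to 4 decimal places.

(0.1337, 0.2919)

MSE = SSE/(n − 2) = 13431/286 = 46.9615.
SE(b₁) = √(MSE/Sₓₓ) = √(46.9615/29060) = 0.0401998.
df = n − 2 = 286.
t* = t_{0.025, 286} = 1.968293.
Margin = t* × SE = 1.968293 × 0.0401998 = 0.079125.
CI: 0.2128 ± 0.079125 → (0.1337, 0.2919).
With 95% confidence, each one-unit increase in outdoor temperature is associated with a change of between 0.1337 and 0.2919 kWh/day in electricity consumption.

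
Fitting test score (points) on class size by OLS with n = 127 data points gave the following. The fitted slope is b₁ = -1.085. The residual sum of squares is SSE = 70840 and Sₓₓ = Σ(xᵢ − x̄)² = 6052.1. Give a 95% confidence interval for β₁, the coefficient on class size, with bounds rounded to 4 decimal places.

(-1.6906, -0.4794)

MSE = SSE/(n − 2) = 70840/125 = 566.72.
SE(b₁) = √(MSE/Sₓₓ) = √(566.72/6052.1) = 0.306007.
df = n − 2 = 125.
t* = t_{0.025, 125} = 1.979124.
Margin = t* × SE = 1.979124 × 0.306007 = 0.605626.
CI: -1.085 ± 0.605626 → (-1.6906, -0.4794).
With 95% confidence, each one-unit increase in class size is associated with a change of between -1.6906 and -0.4794 points in test score.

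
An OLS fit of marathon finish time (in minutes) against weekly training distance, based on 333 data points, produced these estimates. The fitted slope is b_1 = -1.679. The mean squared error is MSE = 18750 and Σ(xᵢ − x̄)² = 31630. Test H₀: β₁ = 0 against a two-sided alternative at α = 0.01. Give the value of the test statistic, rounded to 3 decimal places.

SE(b_1) = √(MSE/Sₓₓ) = √(18750/31630) = 0.76993.
t = -1.679 / 0.76993 = -2.181.
df = n − 2 = 331.
Two-sided p ≈ 0.0299, which is ≥ 0.01, so fail to reject H₀.
The data do not give significant evidence of an association between weekly training distance and marathon finish time.

t = -2.181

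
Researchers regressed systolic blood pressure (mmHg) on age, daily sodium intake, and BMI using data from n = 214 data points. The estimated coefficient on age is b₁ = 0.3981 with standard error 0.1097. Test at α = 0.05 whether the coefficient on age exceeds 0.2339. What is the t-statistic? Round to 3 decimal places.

H₀: β₁ = 0.2339 vs H₁: β₁ > 0.2339.
t = (b₁ − β₁⁰)/SE = (0.3981 − 0.2339) / 0.1097 = 1.497.
df = n − k − 1 = 214 − 3 − 1 = 210.
One-sided p ≈ 0.0680, which is ≥ 0.05, so fail to reject H₀.
The data do not give significant evidence that the true slope on age exceeds 0.2339 mmHg per unit, holding the other predictors fixed.

t = 1.497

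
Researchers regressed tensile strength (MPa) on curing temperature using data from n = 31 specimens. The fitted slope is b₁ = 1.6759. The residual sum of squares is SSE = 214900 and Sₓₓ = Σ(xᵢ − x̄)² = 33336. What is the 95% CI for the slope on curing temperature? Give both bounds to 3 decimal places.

(0.712, 2.640)

MSE = SSE/(n − 2) = 214900/29 = 7410.34.
SE(b₁) = √(MSE/Sₓₓ) = √(7410.34/33336) = 0.471479.
df = n − 2 = 29.
t* = t_{0.025, 29} = 2.04523.
Margin = t* × SE = 2.04523 × 0.471479 = 0.96428.
CI: 1.6759 ± 0.96428 → (0.712, 2.640).
With 95% confidence, each one-unit increase in curing temperature is associated with a change of between 0.712 and 2.640 MPa in tensile strength.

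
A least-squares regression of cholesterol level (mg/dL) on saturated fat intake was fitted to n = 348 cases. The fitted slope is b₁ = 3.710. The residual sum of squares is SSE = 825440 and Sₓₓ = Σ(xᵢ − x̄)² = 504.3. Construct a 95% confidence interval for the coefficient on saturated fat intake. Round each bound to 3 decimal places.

MSE = SSE/(n − 2) = 825440/346 = 2385.66.
SE(b₁) = √(MSE/Sₓₓ) = √(2385.66/504.3) = 2.175.
df = n − 2 = 346.
t* = t_{0.025, 346} = 1.966844.
Margin = t* × SE = 1.966844 × 2.175 = 4.27789.
CI: 3.710 ± 4.27789 → (-0.568, 7.988).
With 95% confidence, each one-unit increase in saturated fat intake is associated with a change of between -0.568 and 7.988 mg/dL in cholesterol level.

(-0.568, 7.988)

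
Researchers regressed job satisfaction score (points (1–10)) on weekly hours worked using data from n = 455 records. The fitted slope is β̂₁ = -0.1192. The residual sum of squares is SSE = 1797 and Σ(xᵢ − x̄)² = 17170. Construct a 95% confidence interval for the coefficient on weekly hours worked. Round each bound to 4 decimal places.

(-0.1491, -0.0893)

MSE = SSE/(n − 2) = 1797/453 = 3.96689.
SE(β̂₁) = √(MSE/Sₓₓ) = √(3.96689/17170) = 0.0151999.
df = n − 2 = 453.
t* = t_{0.025, 453} = 1.965215.
Margin = t* × SE = 1.965215 × 0.0151999 = 0.029871.
CI: -0.1192 ± 0.029871 → (-0.1491, -0.0893).
With 95% confidence, each one-unit increase in weekly hours worked is associated with a change of between -0.1491 and -0.0893 points (1–10) in job satisfaction score.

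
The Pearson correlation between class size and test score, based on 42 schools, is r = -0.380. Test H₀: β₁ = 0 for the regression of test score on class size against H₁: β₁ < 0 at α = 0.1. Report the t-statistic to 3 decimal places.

t = r·√(n − 2)/√(1 − r²) = -0.380·√40/√0.8556 = -2.598.
df = n − 2 = 40.
One-sided p ≈ 0.0065, which is < 0.1, so reject H₀.
There is evidence of a linear association between class size and test score.

t = -2.598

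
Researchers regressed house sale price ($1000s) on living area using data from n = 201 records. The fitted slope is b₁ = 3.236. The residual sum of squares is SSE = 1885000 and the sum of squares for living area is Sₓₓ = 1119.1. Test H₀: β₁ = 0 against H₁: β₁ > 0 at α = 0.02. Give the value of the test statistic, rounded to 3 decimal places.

MSE = SSE/(n − 2) = 1885000/199 = 9472.36.
SE(b₁) = √(MSE/Sₓₓ) = √(9472.36/1119.1) = 2.90934.
t = 3.236 / 2.90934 = 1.112.
df = n − 2 = 199.
One-sided p ≈ 0.1337, which is ≥ 0.02, so fail to reject H₀.
The data do not give significant evidence that the true slope on living area is positive.

t = 1.112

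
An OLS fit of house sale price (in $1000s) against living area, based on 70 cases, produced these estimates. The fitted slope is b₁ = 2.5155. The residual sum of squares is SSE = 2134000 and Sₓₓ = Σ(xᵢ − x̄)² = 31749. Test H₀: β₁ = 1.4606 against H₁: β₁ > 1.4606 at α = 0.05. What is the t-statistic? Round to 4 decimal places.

MSE = SSE/(n − 2) = 2134000/68 = 31382.4.
SE(b₁) = √(MSE/Sₓₓ) = √(31382.4/31749) = 0.994209.
t = (2.5155 − 1.4606) / 0.994209 = 1.0610.
df = n − 2 = 68.
One-sided p ≈ 0.1462, which is ≥ 0.05, so fail to reject H₀.
The data do not give significant evidence that the true slope on living area exceeds 1.4606 $1000s per unit.

t = 1.0610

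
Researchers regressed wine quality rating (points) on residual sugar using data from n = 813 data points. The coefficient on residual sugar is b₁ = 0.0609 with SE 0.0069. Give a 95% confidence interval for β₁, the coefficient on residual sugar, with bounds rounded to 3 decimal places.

df = n − 2 = 813 − 2 = 811.
t* = t_{0.025, 811} = 1.962893.
Margin = t* × SE = 1.962893 × 0.0069 = 0.01354.
CI: 0.0609 ± 0.01354 → (0.047, 0.074).
With 95% confidence, each one-unit increase in residual sugar is associated with a change of between 0.047 and 0.074 points in wine quality rating.

(0.047, 0.074)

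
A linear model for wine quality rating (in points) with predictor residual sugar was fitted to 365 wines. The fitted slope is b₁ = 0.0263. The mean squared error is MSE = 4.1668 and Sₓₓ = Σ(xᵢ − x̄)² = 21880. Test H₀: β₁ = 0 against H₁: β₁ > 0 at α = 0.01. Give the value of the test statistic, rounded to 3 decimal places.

SE(b₁) = √(MSE/Sₓₓ) = √(4.1668/21880) = 0.0138.
t = 0.0263 / 0.0138 = 1.906.
df = n − 2 = 363.
One-sided p ≈ 0.0287, which is ≥ 0.01, so fail to reject H₀.
The data do not give significant evidence that the true slope on residual sugar is positive.

t = 1.906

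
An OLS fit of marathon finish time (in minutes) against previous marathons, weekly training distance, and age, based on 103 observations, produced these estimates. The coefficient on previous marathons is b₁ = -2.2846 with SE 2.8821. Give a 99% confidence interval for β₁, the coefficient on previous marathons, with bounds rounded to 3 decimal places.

df = n − k − 1 = 103 − 3 − 1 = 99.
t* = t_{0.005, 99} = 2.626405.
Margin = t* × SE = 2.626405 × 2.8821 = 7.56956.
CI: -2.2846 ± 7.56956 → (-9.854, 5.285).
With 99% confidence, each one-unit increase in previous marathons is associated with a change of between -9.854 and 5.285 minutes in marathon finish time, holding the other predictors fixed.

(-9.854, 5.285)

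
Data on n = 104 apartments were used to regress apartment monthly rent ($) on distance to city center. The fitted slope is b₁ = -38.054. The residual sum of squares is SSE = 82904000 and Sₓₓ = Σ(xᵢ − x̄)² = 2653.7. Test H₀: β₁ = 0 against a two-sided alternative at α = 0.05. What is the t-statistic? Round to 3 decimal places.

t = -2.174

MSE = SSE/(n − 2) = 82904000/102 = 812784.
SE(b₁) = √(MSE/Sₓₓ) = √(812784/2653.7) = 17.501.
t = -38.054 / 17.501 = -2.174.
df = n − 2 = 102.
Two-sided p ≈ 0.0320, which is < 0.05, so reject H₀.
There is evidence that distance to city center is associated with apartment monthly rent.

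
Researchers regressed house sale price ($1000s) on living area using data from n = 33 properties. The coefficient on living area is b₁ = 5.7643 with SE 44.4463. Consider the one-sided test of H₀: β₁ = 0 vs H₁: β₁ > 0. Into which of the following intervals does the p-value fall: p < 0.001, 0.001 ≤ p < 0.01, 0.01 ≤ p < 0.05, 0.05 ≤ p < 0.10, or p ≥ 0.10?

t = 5.7643 / 44.4463 = 0.130.
df = n − 2 = 33 − 2 = 31.
One-sided p = P(T_{31} > t) ≈ 0.4488.
So p ≥ 0.10.

p ≥ 0.10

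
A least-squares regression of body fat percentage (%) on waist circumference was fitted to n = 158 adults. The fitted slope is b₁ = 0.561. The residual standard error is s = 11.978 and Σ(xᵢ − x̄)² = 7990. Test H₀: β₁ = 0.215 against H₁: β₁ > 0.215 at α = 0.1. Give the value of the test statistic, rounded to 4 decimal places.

SE(b₁) = s/√Sₓₓ = 11.978/√7990 = 0.134002.
t = (0.561 − 0.215) / 0.134002 = 2.5821.
df = n − 2 = 156.
One-sided p ≈ 0.0054, which is < 0.1, so reject H₀.
There is evidence that the true slope on waist circumference exceeds 0.215 % per unit.

t = 2.5821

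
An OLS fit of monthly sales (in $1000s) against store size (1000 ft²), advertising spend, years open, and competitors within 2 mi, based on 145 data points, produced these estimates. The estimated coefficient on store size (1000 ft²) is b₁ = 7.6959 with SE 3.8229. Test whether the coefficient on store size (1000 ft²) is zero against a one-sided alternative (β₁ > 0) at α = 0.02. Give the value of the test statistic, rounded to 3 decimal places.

t = 2.013

H₀: β₁ = 0 vs H₁: β₁ > 0.
t = (b₁ − β₁⁰)/SE = 7.6959 / 3.8229 = 2.013.
df = n − k − 1 = 145 − 4 − 1 = 140.
One-sided p ≈ 0.0230, which is ≥ 0.02, so fail to reject H₀.
The data do not give significant evidence that the true slope on store size (1000 ft²) is positive, holding the other predictors fixed.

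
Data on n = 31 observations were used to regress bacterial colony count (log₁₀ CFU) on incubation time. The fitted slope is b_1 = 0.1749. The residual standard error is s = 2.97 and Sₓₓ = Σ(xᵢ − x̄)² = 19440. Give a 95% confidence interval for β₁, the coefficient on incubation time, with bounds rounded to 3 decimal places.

(0.131, 0.218)

SE(b_1) = s/√Sₓₓ = 2.97/√19440 = 0.0213014.
df = n − 2 = 29.
t* = t_{0.025, 29} = 2.04523.
Margin = t* × SE = 2.04523 × 0.0213014 = 0.04357.
CI: 0.1749 ± 0.04357 → (0.131, 0.218).
With 95% confidence, each one-unit increase in incubation time is associated with a change of between 0.131 and 0.218 log₁₀ CFU in bacterial colony count.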